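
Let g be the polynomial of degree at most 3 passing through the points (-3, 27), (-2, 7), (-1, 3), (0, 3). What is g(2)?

-33

Forward differences of the values at u = -3, -2, -1, 0:
  g  : 27  7  3  3
  Δ  : -20  -4  0
  Δ^2: 16  4
  Δ^3: -12
The third differences are constant, confirming degree 3.
Interpolating (Newton forward form) and evaluating at u = 2 gives g(2) = -33.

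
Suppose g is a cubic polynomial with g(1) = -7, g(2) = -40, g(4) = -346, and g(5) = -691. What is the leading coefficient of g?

-6

Write g(u) = au^3 + bu^2 + cu + d. Substituting each data point gives a linear system:
  a + b + c + d = -7
  8a + 4b + 2c + d = -40
  64a + 16b + 4c + d = -346
  125a + 25b + 5c + d = -691
Solving the system yields a = -6, b = 2, c = 3, d = -6.
So g(u) = -6u^3 + 2u^2 + 3u - 6.
The leading coefficient is -6.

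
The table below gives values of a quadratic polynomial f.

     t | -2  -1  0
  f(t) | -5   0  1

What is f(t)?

Write f(t) = at^2 + bt + c. Substituting each data point gives a linear system:
  4a - 2b + c = -5
  a - b + c = 0
  c = 1
Solving the system yields a = -2, b = -1, c = 1.
So f(t) = -2t² - t + 1.
Check: f(0) = 1. ✓

f(t) = -2t^2 - t + 1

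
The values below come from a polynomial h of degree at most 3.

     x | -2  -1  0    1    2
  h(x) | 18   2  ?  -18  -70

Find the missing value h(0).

-2

On equispaced nodes a degree-3 polynomial has vanishing fourth forward difference, so
  h(-2) - 4·h(-1) + 6·h(0) - 4·h(1) + h(2) = 0.
Substituting the known values and solving for h(0):
  6·h(0) = -12
  h(0) = -2.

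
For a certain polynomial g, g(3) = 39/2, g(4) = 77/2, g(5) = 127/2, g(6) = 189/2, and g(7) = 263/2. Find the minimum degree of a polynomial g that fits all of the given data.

Forward differences of the values at x = 3, 4, 5, 6, 7:
  g  : 39/2  77/2  127/2  189/2  263/2
  Δ  : 19  25  31  37
  Δ^2: 6  6  6
  Δ^3: 0  0
  Δ^4: 0
The second differences are constant (6) and nonzero, while all higher differences vanish, so the minimal degree is 2.

2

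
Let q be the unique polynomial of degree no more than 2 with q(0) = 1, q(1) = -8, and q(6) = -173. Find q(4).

Write q(t) = at^2 + bt + c. Substituting each data point gives a linear system:
  c = 1
  a + b + c = -8
  36a + 6b + c = -173
Solving the system yields a = -4, b = -5, c = 1.
So q(t) = -4t^2 - 5t + 1.
Then q(4) = -83.

-83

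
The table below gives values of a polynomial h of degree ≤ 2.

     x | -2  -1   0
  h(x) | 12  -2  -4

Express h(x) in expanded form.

h(x) = 6x^2 + 4x - 4

Using the Lagrange interpolation formula with nodes -2, -1, 0:
  L_0(x) = (x + 1)x / 2
  L_1(x) = (x + 2)x / -1
  L_2(x) = (x + 2)(x + 1) / 2
Then h(x) = 12·L_0(x) - 2·L_1(x) - 4·L_2(x).
Expanding and collecting terms gives h(x) = 6x^2 + 4x - 4.
Check: h(0) = -4. ✓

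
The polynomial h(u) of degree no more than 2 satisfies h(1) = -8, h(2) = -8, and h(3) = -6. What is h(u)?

Using the Lagrange interpolation formula with nodes 1, 2, 3:
  L_0(u) = (u - 2)(u - 3) / 2
  L_1(u) = (u - 1)(u - 3) / -1
  L_2(u) = (u - 1)(u - 2) / 2
Then h(u) = -8·L_0(u) - 8·L_1(u) - 6·L_2(u).
Expanding and collecting terms gives h(u) = u^2 - 3u - 6.
Check: h(2) = -8. ✓

h(u) = u^2 - 3u - 6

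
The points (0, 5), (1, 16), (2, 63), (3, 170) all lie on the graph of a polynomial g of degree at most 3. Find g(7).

1678

Write g(s) = as^3 + bs^2 + cs + d. Substituting each data point gives a linear system:
  d = 5
  a + b + c + d = 16
  8a + 4b + 2c + d = 63
  27a + 9b + 3c + d = 170
Solving the system yields a = 4, b = 6, c = 1, d = 5.
So g(s) = 4s^3 + 6s^2 + s + 5.
Then g(7) = 1678.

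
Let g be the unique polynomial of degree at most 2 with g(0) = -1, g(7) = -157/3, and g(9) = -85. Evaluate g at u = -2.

-13/3

Using the Lagrange interpolation formula with nodes 0, 7, 9:
  L_0(u) = (u - 7)(u - 9) / 63
  L_1(u) = u(u - 9) / -14
  L_2(u) = u(u - 7) / 18
Then g(u) = -1·L_0(u) - 157/3·L_1(u) - 85·L_2(u).
Expanding and collecting terms gives g(u) = -u^2 - (1/3)u - 1.
Evaluating at u = -2: g(-2) = -13/3.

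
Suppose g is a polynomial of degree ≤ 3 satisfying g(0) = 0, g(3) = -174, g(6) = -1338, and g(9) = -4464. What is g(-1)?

Forward differences of the values at u = 0, 3, 6, 9:
  g  : 0  -174  -1338  -4464
  Δ  : -174  -1164  -3126
  Δ^2: -990  -1962
  Δ^3: -972
The third differences are constant, confirming degree 3.
Interpolating (Newton forward form) and evaluating at u = -1 gives g(-1) = 6.

6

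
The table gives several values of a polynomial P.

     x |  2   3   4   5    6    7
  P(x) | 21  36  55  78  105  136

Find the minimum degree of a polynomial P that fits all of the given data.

2

Forward differences of the values at x = 2, 3, 4, 5, 6, 7:
  P  : 21  36  55  78  105  136
  Δ  : 15  19  23  27  31
  Δ^2: 4  4  4  4
  Δ^3: 0  0  0
  Δ^4: 0  0
  Δ^5: 0
The second differences are constant (4) and nonzero, while all higher differences vanish, so the minimal degree is 2.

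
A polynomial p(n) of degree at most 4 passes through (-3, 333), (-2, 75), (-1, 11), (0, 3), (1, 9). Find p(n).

p(n) = 4n^4 + n^3 + 3n^2 - 2n + 3

Using the Lagrange interpolation formula with nodes -3, -2, -1, 0, 1:
  L_0(n) = (n + 2)(n + 1)n(n - 1) / 24
  L_1(n) = (n + 3)(n + 1)n(n - 1) / -6
  L_2(n) = (n + 3)(n + 2)n(n - 1) / 4
  L_3(n) = (n + 3)(n + 2)(n + 1)(n - 1) / -6
  L_4(n) = (n + 3)(n + 2)(n + 1)n / 24
Then p(n) = 333·L_0(n) + 75·L_1(n) + 11·L_2(n) + 3·L_3(n) + 9·L_4(n).
Expanding and collecting terms gives p(n) = 4n^4 + n^3 + 3n^2 - 2n + 3.
Check: p(-2) = 75. ✓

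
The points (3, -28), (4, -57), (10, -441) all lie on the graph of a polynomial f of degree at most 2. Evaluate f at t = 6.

-145

Write f(t) = at^2 + bt + c. Substituting each data point gives a linear system:
  9a + 3b + c = -28
  16a + 4b + c = -57
  100a + 10b + c = -441
Solving the system yields a = -5, b = 6, c = -1.
So f(t) = -5t² + 6t - 1.
Then f(6) = -145.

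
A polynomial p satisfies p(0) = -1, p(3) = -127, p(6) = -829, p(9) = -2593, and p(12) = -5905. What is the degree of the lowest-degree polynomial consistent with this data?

3

Forward differences of the values at x = 0, 3, 6, 9, 12:
  p  : -1  -127  -829  -2593  -5905
  Δ  : -126  -702  -1764  -3312
  Δ^2: -576  -1062  -1548
  Δ^3: -486  -486
  Δ^4: 0
The third differences are constant (-486) and nonzero, while all higher differences vanish, so the minimal degree is 3.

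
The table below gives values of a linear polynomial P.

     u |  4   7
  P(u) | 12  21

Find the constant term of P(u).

Write P(u) = au + b. Substituting each data point gives a linear system:
  4a + b = 12
  7a + b = 21
Solving the system yields a = 3, b = 0.
So P(u) = 3u.
The constant term is 0.

0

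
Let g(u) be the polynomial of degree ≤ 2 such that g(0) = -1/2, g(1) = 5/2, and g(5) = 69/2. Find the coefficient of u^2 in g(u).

1

Write g(u) = au^2 + bu + c. Substituting each data point gives a linear system:
  c = -1/2
  a + b + c = 5/2
  25a + 5b + c = 69/2
Solving the system yields a = 1, b = 2, c = -1/2.
So g(u) = u^2 + 2u - 1/2.
The leading coefficient is 1.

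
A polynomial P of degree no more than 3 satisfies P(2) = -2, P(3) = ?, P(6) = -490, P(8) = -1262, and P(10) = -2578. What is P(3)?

-37

The 4 known points determine the degree-3 polynomial uniquely.
Write P(t) = at^3 + bt^2 + ct + d. Substituting each data point gives a linear system:
  8a + 4b + 2c + d = -2
  216a + 36b + 6c + d = -490
  512a + 64b + 8c + d = -1262
  1000a + 100b + 10c + d = -2578
Solving the system yields a = -3, b = 4, c = 2, d = 2.
So P(t) = -3t^3 + 4t^2 + 2t + 2.
Then P(3) = -37.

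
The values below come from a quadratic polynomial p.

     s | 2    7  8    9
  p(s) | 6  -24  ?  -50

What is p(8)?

The 3 known points determine the degree-2 polynomial uniquely.
Write p(s) = as^2 + bs + c. Substituting each data point gives a linear system:
  4a + 2b + c = 6
  49a + 7b + c = -24
  81a + 9b + c = -50
Solving the system yields a = -1, b = 3, c = 4.
So p(s) = -s² + 3s + 4.
Then p(8) = -36.

-36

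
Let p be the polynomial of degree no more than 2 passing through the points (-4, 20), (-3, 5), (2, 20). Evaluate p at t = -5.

41

Write p(t) = at^2 + bt + c. Substituting each data point gives a linear system:
  16a - 4b + c = 20
  9a - 3b + c = 5
  4a + 2b + c = 20
Solving the system yields a = 3, b = 6, c = -4.
So p(t) = 3t^2 + 6t - 4.
Then p(-5) = 41.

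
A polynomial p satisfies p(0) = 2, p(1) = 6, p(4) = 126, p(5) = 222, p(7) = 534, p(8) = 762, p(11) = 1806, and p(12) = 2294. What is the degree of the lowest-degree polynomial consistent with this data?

Divided differences on the nodes 0, 1, 4, 5, 7, 8, 11, 12:
  order 0: 2  6  126  222  534  762  1806  2294
  order 1: 4  40  96  156  228  348  488
  order 2: 9  14  20  24  30  35
  order 3: 1  1  1  1  1
  order 4: 0  0  0  0
  order 5: 0  0  0
  order 6: 0  0
  order 7: 0
The order-3 divided differences are all 1 (nonzero) and every higher order vanishes, so the data lies on a polynomial of degree exactly 3.

3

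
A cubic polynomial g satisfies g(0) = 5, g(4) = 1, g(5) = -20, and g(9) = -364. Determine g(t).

g(t) = -t^3 + 5t^2 - 5t + 5

Using the Lagrange interpolation formula with nodes 0, 4, 5, 9:
  L_0(t) = (t - 4)(t - 5)(t - 9) / -180
  L_1(t) = t(t - 5)(t - 9) / 20
  L_2(t) = t(t - 4)(t - 9) / -20
  L_3(t) = t(t - 4)(t - 5) / 180
Then g(t) = 5·L_0(t) + 1·L_1(t) - 20·L_2(t) - 364·L_3(t).
Expanding and collecting terms gives g(t) = -t^3 + 5t^2 - 5t + 5.
Check: g(9) = -364. ✓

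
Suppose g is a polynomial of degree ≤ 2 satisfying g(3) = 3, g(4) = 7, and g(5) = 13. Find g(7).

31

Forward differences of the values at n = 3, 4, 5:
  g  : 3  7  13
  Δ  : 4  6
  Δ^2: 2
The second differences are constant, confirming degree 2.
Interpolating (Newton forward form) and evaluating at n = 7 gives g(7) = 31.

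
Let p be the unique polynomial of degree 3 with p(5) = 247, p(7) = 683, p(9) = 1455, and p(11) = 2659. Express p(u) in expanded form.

p(u) = 2u^3 - 3

Using the Lagrange interpolation formula with nodes 5, 7, 9, 11:
  L_0(u) = (u - 7)(u - 9)(u - 11) / -48
  L_1(u) = (u - 5)(u - 9)(u - 11) / 16
  L_2(u) = (u - 5)(u - 7)(u - 11) / -16
  L_3(u) = (u - 5)(u - 7)(u - 9) / 48
Then p(u) = 247·L_0(u) + 683·L_1(u) + 1455·L_2(u) + 2659·L_3(u).
Expanding and collecting terms gives p(u) = 2u^3 - 3.
Check: p(5) = 247. ✓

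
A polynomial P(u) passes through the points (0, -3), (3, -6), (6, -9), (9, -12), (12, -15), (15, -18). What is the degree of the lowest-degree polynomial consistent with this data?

Forward differences of the values at u = 0, 3, 6, 9, 12, 15:
  P  : -3  -6  -9  -12  -15  -18
  Δ  : -3  -3  -3  -3  -3
  Δ^2: 0  0  0  0
  Δ^3: 0  0  0
  Δ^4: 0  0
  Δ^5: 0
The first differences are constant (-3) and nonzero, while all higher differences vanish, so the minimal degree is 1.

1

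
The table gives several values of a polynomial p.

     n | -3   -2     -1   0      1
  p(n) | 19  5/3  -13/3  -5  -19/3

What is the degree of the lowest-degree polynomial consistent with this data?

Forward differences of the values at n = -3, -2, -1, 0, 1:
  p  : 19  5/3  -13/3  -5  -19/3
  Δ  : -52/3  -6  -2/3  -4/3
  Δ^2: 34/3  16/3  -2/3
  Δ^3: -6  -6
  Δ^4: 0
The third differences are constant (-6) and nonzero, while all higher differences vanish, so the minimal degree is 3.

3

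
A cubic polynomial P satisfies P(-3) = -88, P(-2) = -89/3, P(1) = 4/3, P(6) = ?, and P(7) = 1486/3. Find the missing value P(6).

293

The 4 known points determine the degree-3 polynomial uniquely.
Write P(n) = an^3 + bn^2 + cn + d. Substituting each data point gives a linear system:
  -27a + 9b - 3c + d = -88
  -8a + 4b - 2c + d = -89/3
  a + b + c + d = 4/3
  343a + 49b + 7c + d = 1486/3
Solving the system yields a = 2, b = -4, c = 1/3, d = 3.
So P(n) = 2n^3 - 4n^2 + (1/3)n + 3.
Then P(6) = 293.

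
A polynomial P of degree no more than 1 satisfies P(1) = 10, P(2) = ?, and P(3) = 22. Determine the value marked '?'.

16

On equispaced nodes a degree-1 polynomial has vanishing second forward difference, so
  P(1) - 2·P(2) + P(3) = 0.
Substituting the known values and solving for P(2):
  -2·P(2) = -32
  P(2) = 16.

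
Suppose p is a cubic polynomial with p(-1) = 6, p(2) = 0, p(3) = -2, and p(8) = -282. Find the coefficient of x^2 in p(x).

Write p(x) = ax^3 + bx^2 + cx + d. Substituting each data point gives a linear system:
  -a + b - c + d = 6
  8a + 4b + 2c + d = 0
  27a + 9b + 3c + d = -2
  512a + 64b + 8c + d = -282
Solving the system yields a = -1, b = 4, c = -3, d = -2.
So p(x) = -x^3 + 4x^2 - 3x - 2.
The coefficient of x^2 is 4.

4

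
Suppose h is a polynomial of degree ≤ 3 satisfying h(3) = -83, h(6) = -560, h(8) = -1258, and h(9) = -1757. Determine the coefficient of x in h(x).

Write h(x) = ax^3 + bx^2 + cx + d. Substituting each data point gives a linear system:
  27a + 9b + 3c + d = -83
  216a + 36b + 6c + d = -560
  512a + 64b + 8c + d = -1258
  729a + 81b + 9c + d = -1757
Solving the system yields a = -2, b = -4, c = 3, d = -2.
So h(x) = -2x^3 - 4x^2 + 3x - 2.
The coefficient of x is 3.

3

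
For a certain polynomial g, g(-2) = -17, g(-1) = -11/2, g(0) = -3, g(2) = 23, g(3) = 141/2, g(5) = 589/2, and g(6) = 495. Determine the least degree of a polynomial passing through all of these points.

Divided differences on the nodes -2, -1, 0, 2, 3, 5, 6:
  order 0: -17  -11/2  -3  23  141/2  589/2  495
  order 1: 23/2  5/2  13  95/2  112  401/2
  order 2: -9/2  7/2  23/2  43/2  59/2
  order 3: 2  2  2  2
  order 4: 0  0  0
  order 5: 0  0
  order 6: 0
The order-3 divided differences are all 2 (nonzero) and every higher order vanishes, so the data lies on a polynomial of degree exactly 3.

3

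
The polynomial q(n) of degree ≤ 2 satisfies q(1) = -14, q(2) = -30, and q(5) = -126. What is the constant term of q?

Write q(n) = an^2 + bn + c. Substituting each data point gives a linear system:
  a + b + c = -14
  4a + 2b + c = -30
  25a + 5b + c = -126
Solving the system yields a = -4, b = -4, c = -6.
So q(n) = -4n² - 4n - 6.
The constant term is -6.

-6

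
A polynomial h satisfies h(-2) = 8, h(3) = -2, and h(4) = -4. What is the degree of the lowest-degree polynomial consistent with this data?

Divided differences on the nodes -2, 3, 4:
  order 0: 8  -2  -4
  order 1: -2  -2
  order 2: 0
The order-1 divided differences are all -2 (nonzero) and every higher order vanishes, so the data lies on a polynomial of degree exactly 1.

1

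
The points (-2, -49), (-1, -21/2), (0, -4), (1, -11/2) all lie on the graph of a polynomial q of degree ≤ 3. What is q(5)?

777/2

Using the Lagrange interpolation formula with nodes -2, -1, 0, 1:
  L_0(x) = (x + 1)x(x - 1) / -6
  L_1(x) = (x + 2)x(x - 1) / 2
  L_2(x) = (x + 2)(x + 1)(x - 1) / -2
  L_3(x) = (x + 2)(x + 1)x / 6
Then q(x) = -49·L_0(x) - 21/2·L_1(x) - 4·L_2(x) - 11/2·L_3(x).
Expanding and collecting terms gives q(x) = 4x^3 - 4x^2 - (3/2)x - 4.
Evaluating at x = 5: q(5) = 777/2.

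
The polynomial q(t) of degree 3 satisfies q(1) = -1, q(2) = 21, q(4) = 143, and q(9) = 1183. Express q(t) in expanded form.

q(t) = t^3 + 6t^2 - 3t - 5

Using the Lagrange interpolation formula with nodes 1, 2, 4, 9:
  L_0(t) = (t - 2)(t - 4)(t - 9) / -24
  L_1(t) = (t - 1)(t - 4)(t - 9) / 14
  L_2(t) = (t - 1)(t - 2)(t - 9) / -30
  L_3(t) = (t - 1)(t - 2)(t - 4) / 280
Then q(t) = -1·L_0(t) + 21·L_1(t) + 143·L_2(t) + 1183·L_3(t).
Expanding and collecting terms gives q(t) = t^3 + 6t^2 - 3t - 5.
Check: q(4) = 143. ✓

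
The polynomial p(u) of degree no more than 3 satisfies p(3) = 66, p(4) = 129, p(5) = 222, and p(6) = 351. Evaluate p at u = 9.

Forward differences of the values at u = 3, 4, 5, 6:
  p  : 66  129  222  351
  Δ  : 63  93  129
  Δ^2: 30  36
  Δ^3: 6
The third differences are constant, confirming degree 3.
Interpolating (Newton forward form) and evaluating at u = 9 gives p(9) = 1014.

1014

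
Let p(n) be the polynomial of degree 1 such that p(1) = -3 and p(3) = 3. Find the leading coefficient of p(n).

Write p(n) = an + b. Substituting each data point gives a linear system:
  a + b = -3
  3a + b = 3
Solving the system yields a = 3, b = -6.
So p(n) = 3n - 6.
The leading coefficient is 3.

3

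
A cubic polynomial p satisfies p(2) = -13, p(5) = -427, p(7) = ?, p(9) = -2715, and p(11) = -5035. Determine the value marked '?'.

The 4 known points determine the degree-3 polynomial uniquely.
Write p(t) = at^3 + bt^2 + ct + d. Substituting each data point gives a linear system:
  8a + 4b + 2c + d = -13
  125a + 25b + 5c + d = -427
  729a + 81b + 9c + d = -2715
  1331a + 121b + 11c + d = -5035
Solving the system yields a = -4, b = 2, c = 4, d = 3.
So p(t) = -4t^3 + 2t^2 + 4t + 3.
Then p(7) = -1243.

-1243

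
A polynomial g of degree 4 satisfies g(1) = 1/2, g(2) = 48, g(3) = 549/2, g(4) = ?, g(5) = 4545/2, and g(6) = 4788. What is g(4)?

On equispaced nodes a degree-4 polynomial has vanishing fifth forward difference, so
  - g(1) + 5·g(2) - 10·g(3) + 10·g(4) - 5·g(5) + g(6) = 0.
Substituting the known values and solving for g(4):
  10·g(4) = 9080
  g(4) = 908.

908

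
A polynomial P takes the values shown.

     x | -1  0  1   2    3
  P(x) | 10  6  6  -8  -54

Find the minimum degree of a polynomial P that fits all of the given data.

3

Forward differences of the values at x = -1, 0, 1, 2, 3:
  P  : 10  6  6  -8  -54
  Δ  : -4  0  -14  -46
  Δ^2: 4  -14  -32
  Δ^3: -18  -18
  Δ^4: 0
The third differences are constant (-18) and nonzero, while all higher differences vanish, so the minimal degree is 3.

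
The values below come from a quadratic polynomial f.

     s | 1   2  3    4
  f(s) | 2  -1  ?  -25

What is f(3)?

On equispaced nodes a degree-2 polynomial has vanishing third forward difference, so
  - f(1) + 3·f(2) - 3·f(3) + f(4) = 0.
Substituting the known values and solving for f(3):
  -3·f(3) = 30
  f(3) = -10.

-10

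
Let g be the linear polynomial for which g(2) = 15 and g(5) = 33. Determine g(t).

g(t) = 6t + 3

Using the Lagrange interpolation formula with nodes 2, 5:
  L_0(t) = (t - 5) / -3
  L_1(t) = (t - 2) / 3
Then g(t) = 15·L_0(t) + 33·L_1(t).
Expanding and collecting terms gives g(t) = 6t + 3.
Check: g(2) = 15. ✓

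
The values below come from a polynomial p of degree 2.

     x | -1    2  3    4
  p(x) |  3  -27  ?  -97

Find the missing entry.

The 3 known points determine the degree-2 polynomial uniquely.
Write p(x) = ax^2 + bx + c. Substituting each data point gives a linear system:
  a - b + c = 3
  4a + 2b + c = -27
  16a + 4b + c = -97
Solving the system yields a = -5, b = -5, c = 3.
So p(x) = -5x^2 - 5x + 3.
Then p(3) = -57.

-57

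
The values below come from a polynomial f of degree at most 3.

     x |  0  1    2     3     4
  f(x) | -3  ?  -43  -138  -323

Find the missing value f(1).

-8

On equispaced nodes a degree-3 polynomial has vanishing fourth forward difference, so
  f(0) - 4·f(1) + 6·f(2) - 4·f(3) + f(4) = 0.
Substituting the known values and solving for f(1):
  -4·f(1) = 32
  f(1) = -8.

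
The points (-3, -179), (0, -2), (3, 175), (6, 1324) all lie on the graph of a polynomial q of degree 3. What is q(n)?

Using the Lagrange interpolation formula with nodes -3, 0, 3, 6:
  L_0(n) = n(n - 3)(n - 6) / -162
  L_1(n) = (n + 3)(n - 3)(n - 6) / 54
  L_2(n) = (n + 3)n(n - 6) / -54
  L_3(n) = (n + 3)n(n - 3) / 162
Then q(n) = -179·L_0(n) - 2·L_1(n) + 175·L_2(n) + 1324·L_3(n).
Expanding and collecting terms gives q(n) = 6n³ + 5n - 2.
Check: q(6) = 1324. ✓

q(n) = 6n^3 + 5n - 2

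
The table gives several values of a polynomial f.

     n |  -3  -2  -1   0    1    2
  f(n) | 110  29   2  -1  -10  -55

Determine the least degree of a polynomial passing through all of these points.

3

Forward differences of the values at n = -3, -2, -1, 0, 1, 2:
  f  : 110  29  2  -1  -10  -55
  Δ  : -81  -27  -3  -9  -45
  Δ^2: 54  24  -6  -36
  Δ^3: -30  -30  -30
  Δ^4: 0  0
  Δ^5: 0
The third differences are constant (-30) and nonzero, while all higher differences vanish, so the minimal degree is 3.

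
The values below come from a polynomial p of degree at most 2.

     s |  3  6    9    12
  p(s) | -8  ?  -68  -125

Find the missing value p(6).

-29

On equispaced nodes a degree-2 polynomial has vanishing third forward difference, so
  - p(3) + 3·p(6) - 3·p(9) + p(12) = 0.
Substituting the known values and solving for p(6):
  3·p(6) = -87
  p(6) = -29.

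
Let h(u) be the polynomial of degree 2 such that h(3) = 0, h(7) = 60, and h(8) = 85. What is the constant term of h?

-3

Write h(u) = au^2 + bu + c. Substituting each data point gives a linear system:
  9a + 3b + c = 0
  49a + 7b + c = 60
  64a + 8b + c = 85
Solving the system yields a = 2, b = -5, c = -3.
So h(u) = 2u² - 5u - 3.
The constant term is -3.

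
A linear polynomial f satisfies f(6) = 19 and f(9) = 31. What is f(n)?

Write f(n) = an + b. Substituting each data point gives a linear system:
  6a + b = 19
  9a + b = 31
Solving the system yields a = 4, b = -5.
So f(n) = 4n - 5.
Check: f(6) = 19. ✓

f(n) = 4n - 5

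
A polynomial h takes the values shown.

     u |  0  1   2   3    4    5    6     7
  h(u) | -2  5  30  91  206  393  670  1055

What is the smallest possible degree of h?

Forward differences of the values at u = 0, 1, 2, 3, 4, 5, 6, 7:
  h  : -2  5  30  91  206  393  670  1055
  Δ  : 7  25  61  115  187  277  385
  Δ^2: 18  36  54  72  90  108
  Δ^3: 18  18  18  18  18
  Δ^4: 0  0  0  0
  Δ^5: 0  0  0
  Δ^6: 0  0
  Δ^7: 0
The third differences are constant (18) and nonzero, while all higher differences vanish, so the minimal degree is 3.

3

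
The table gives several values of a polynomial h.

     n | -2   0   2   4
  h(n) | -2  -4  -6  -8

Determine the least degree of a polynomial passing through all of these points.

Forward differences of the values at n = -2, 0, 2, 4:
  h  : -2  -4  -6  -8
  Δ  : -2  -2  -2
  Δ^2: 0  0
  Δ^3: 0
The first differences are constant (-2) and nonzero, while all higher differences vanish, so the minimal degree is 1.

1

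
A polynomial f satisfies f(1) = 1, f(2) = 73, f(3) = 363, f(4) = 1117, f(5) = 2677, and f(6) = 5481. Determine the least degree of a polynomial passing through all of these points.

Forward differences of the values at s = 1, 2, 3, 4, 5, 6:
  f  : 1  73  363  1117  2677  5481
  Δ  : 72  290  754  1560  2804
  Δ^2: 218  464  806  1244
  Δ^3: 246  342  438
  Δ^4: 96  96
  Δ^5: 0
The fourth differences are constant (96) and nonzero, while all higher differences vanish, so the minimal degree is 4.

4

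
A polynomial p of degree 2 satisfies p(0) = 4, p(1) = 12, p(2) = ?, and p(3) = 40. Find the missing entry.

On equispaced nodes a degree-2 polynomial has vanishing third forward difference, so
  - p(0) + 3·p(1) - 3·p(2) + p(3) = 0.
Substituting the known values and solving for p(2):
  -3·p(2) = -72
  p(2) = 24.

24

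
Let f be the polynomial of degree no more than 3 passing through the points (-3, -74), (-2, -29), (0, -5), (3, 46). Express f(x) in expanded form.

f(x) = 2x^3 - x^2 + 2x - 5

Write f(x) = ax^3 + bx^2 + cx + d. Substituting each data point gives a linear system:
  -27a + 9b - 3c + d = -74
  -8a + 4b - 2c + d = -29
  d = -5
  27a + 9b + 3c + d = 46
Solving the system yields a = 2, b = -1, c = 2, d = -5.
So f(x) = 2x³ - x² + 2x - 5.
Check: f(0) = -5. ✓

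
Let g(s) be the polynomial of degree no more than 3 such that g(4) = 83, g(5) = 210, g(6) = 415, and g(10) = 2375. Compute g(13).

5546

Write g(s) = as^3 + bs^2 + cs + d. Substituting each data point gives a linear system:
  64a + 16b + 4c + d = 83
  125a + 25b + 5c + d = 210
  216a + 36b + 6c + d = 415
  1000a + 100b + 10c + d = 2375
Solving the system yields a = 3, b = -6, c = -2, d = -5.
So g(s) = 3s³ - 6s² - 2s - 5.
Then g(13) = 5546.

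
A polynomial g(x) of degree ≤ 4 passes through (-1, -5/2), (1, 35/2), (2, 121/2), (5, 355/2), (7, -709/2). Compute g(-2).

Write g(x) = ax^4 + bx^3 + cx^2 + dx + e. Substituting each data point gives a linear system:
  a - b + c - d + e = -5/2
  a + b + c + d + e = 35/2
  16a + 8b + 4c + 2d + e = 121/2
  625a + 125b + 25c + 5d + e = 355/2
  2401a + 343b + 49c + 7d + e = -709/2
Solving the system yields a = -1, b = 5, c = 6, d = 5, e = 5/2.
So g(x) = -x^4 + 5x^3 + 6x^2 + 5x + 5/2.
Then g(-2) = -79/2.

-79/2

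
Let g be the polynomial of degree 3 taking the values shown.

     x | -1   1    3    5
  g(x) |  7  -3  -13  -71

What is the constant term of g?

-1

Write g(x) = ax^3 + bx^2 + cx + d. Substituting each data point gives a linear system:
  -a + b - c + d = 7
  a + b + c + d = -3
  27a + 9b + 3c + d = -13
  125a + 25b + 5c + d = -71
Solving the system yields a = -1, b = 3, c = -4, d = -1.
So g(x) = -x^3 + 3x^2 - 4x - 1.
The constant term is -1.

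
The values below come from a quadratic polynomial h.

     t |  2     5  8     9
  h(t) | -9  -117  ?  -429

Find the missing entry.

-333

The 3 known points determine the degree-2 polynomial uniquely.
Write h(t) = at^2 + bt + c. Substituting each data point gives a linear system:
  4a + 2b + c = -9
  25a + 5b + c = -117
  81a + 9b + c = -429
Solving the system yields a = -6, b = 6, c = 3.
So h(t) = -6t^2 + 6t + 3.
Then h(8) = -333.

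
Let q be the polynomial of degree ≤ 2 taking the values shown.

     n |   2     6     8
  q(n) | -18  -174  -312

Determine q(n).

q(n) = -5n^2 + n

Write q(n) = an^2 + bn + c. Substituting each data point gives a linear system:
  4a + 2b + c = -18
  36a + 6b + c = -174
  64a + 8b + c = -312
Solving the system yields a = -5, b = 1, c = 0.
So q(n) = -5n² + n.
Check: q(8) = -312. ✓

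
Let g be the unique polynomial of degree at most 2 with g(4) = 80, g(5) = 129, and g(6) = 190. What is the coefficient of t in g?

Write g(t) = at^2 + bt + c. Substituting each data point gives a linear system:
  16a + 4b + c = 80
  25a + 5b + c = 129
  36a + 6b + c = 190
Solving the system yields a = 6, b = -5, c = 4.
So g(t) = 6t^2 - 5t + 4.
The coefficient of t is -5.

-5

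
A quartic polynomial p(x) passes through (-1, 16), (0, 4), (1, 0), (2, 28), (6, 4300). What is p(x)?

p(x) = 4x^4 - 4x^3 - 4x + 4

Write p(x) = ax^4 + bx^3 + cx^2 + dx + e. Substituting each data point gives a linear system:
  a - b + c - d + e = 16
  e = 4
  a + b + c + d + e = 0
  16a + 8b + 4c + 2d + e = 28
  1296a + 216b + 36c + 6d + e = 4300
Solving the system yields a = 4, b = -4, c = 0, d = -4, e = 4.
So p(x) = 4x^4 - 4x^3 - 4x + 4.
Check: p(1) = 0. ✓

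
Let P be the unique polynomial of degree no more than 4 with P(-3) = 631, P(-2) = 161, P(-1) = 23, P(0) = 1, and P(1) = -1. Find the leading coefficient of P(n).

5

Write P(n) = an^4 + bn^3 + cn^2 + dn + e. Substituting each data point gives a linear system:
  81a - 27b + 9c - 3d + e = 631
  16a - 8b + 4c - 2d + e = 161
  a - b + c - d + e = 23
  e = 1
  a + b + c + d + e = -1
Solving the system yields a = 5, b = -6, c = 5, d = -6, e = 1.
So P(n) = 5n^4 - 6n^3 + 5n^2 - 6n + 1.
The leading coefficient is 5.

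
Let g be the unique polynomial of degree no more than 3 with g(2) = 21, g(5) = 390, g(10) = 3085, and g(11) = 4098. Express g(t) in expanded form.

Using the Lagrange interpolation formula with nodes 2, 5, 10, 11:
  L_0(t) = (t - 5)(t - 10)(t - 11) / -216
  L_1(t) = (t - 2)(t - 10)(t - 11) / 90
  L_2(t) = (t - 2)(t - 5)(t - 11) / -40
  L_3(t) = (t - 2)(t - 5)(t - 10) / 54
Then g(t) = 21·L_0(t) + 390·L_1(t) + 3085·L_2(t) + 4098·L_3(t).
Expanding and collecting terms gives g(t) = 3t^3 + t^2 - t - 5.
Check: g(10) = 3085. ✓

g(t) = 3t^3 + t^2 - t - 5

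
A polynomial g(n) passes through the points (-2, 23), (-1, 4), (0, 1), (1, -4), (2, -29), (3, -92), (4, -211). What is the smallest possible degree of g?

3

Forward differences of the values at n = -2, -1, 0, 1, 2, 3, 4:
  g  : 23  4  1  -4  -29  -92  -211
  Δ  : -19  -3  -5  -25  -63  -119
  Δ^2: 16  -2  -20  -38  -56
  Δ^3: -18  -18  -18  -18
  Δ^4: 0  0  0
  Δ^5: 0  0
  Δ^6: 0
The third differences are constant (-18) and nonzero, while all higher differences vanish, so the minimal degree is 3.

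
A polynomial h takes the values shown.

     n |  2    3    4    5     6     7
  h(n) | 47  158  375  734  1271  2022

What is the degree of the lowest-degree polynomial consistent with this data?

Forward differences of the values at n = 2, 3, 4, 5, 6, 7:
  h  : 47  158  375  734  1271  2022
  Δ  : 111  217  359  537  751
  Δ^2: 106  142  178  214
  Δ^3: 36  36  36
  Δ^4: 0  0
  Δ^5: 0
The third differences are constant (36) and nonzero, while all higher differences vanish, so the minimal degree is 3.

3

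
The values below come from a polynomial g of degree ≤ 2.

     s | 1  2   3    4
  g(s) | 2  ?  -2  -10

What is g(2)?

2

The 3 known points determine the degree-2 polynomial uniquely.
Write g(s) = as^2 + bs + c. Substituting each data point gives a linear system:
  a + b + c = 2
  9a + 3b + c = -2
  16a + 4b + c = -10
Solving the system yields a = -2, b = 6, c = -2.
So g(s) = -2s^2 + 6s - 2.
Then g(2) = 2.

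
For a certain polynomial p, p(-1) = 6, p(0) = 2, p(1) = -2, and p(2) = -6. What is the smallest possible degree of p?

1

Forward differences of the values at u = -1, 0, 1, 2:
  p  : 6  2  -2  -6
  Δ  : -4  -4  -4
  Δ^2: 0  0
  Δ^3: 0
The first differences are constant (-4) and nonzero, while all higher differences vanish, so the minimal degree is 1.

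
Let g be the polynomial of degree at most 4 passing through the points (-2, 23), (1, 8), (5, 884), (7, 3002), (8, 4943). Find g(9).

Write g(x) = ax^4 + bx^3 + cx^2 + dx + e. Substituting each data point gives a linear system:
  16a - 8b + 4c - 2d + e = 23
  a + b + c + d + e = 8
  625a + 125b + 25c + 5d + e = 884
  2401a + 343b + 49c + 7d + e = 3002
  4096a + 512b + 64c + 8d + e = 4943
Solving the system yields a = 1, b = 1, c = 5, d = 2, e = -1.
So g(x) = x^4 + x^3 + 5x^2 + 2x - 1.
Then g(9) = 7712.

7712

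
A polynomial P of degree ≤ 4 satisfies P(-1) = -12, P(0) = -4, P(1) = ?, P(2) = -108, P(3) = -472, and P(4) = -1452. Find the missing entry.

-18

The 5 known points determine the degree-4 polynomial uniquely.
Write P(t) = at^4 + bt^3 + ct^2 + dt + e. Substituting each data point gives a linear system:
  a - b + c - d + e = -12
  e = -4
  16a + 8b + 4c + 2d + e = -108
  81a + 27b + 9c + 3d + e = -472
  256a + 64b + 16c + 4d + e = -1452
Solving the system yields a = -6, b = 3, c = -5, d = -6, e = -4.
So P(t) = -6t^4 + 3t^3 - 5t^2 - 6t - 4.
Then P(1) = -18.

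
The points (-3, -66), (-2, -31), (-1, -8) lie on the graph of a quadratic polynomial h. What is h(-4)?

-113

Forward differences of the values at x = -3, -2, -1:
  h  : -66  -31  -8
  Δ  : 35  23
  Δ^2: -12
The second differences are constant, confirming degree 2.
Interpolating (Newton forward form) and evaluating at x = -4 gives h(-4) = -113.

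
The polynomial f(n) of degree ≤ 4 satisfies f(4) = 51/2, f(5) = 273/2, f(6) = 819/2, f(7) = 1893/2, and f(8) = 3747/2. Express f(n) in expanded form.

f(n) = n^4 - 5n^3 + 5n^2 + 2n + 3/2

Using the Lagrange interpolation formula with nodes 4, 5, 6, 7, 8:
  L_0(n) = (n - 5)(n - 6)(n - 7)(n - 8) / 24
  L_1(n) = (n - 4)(n - 6)(n - 7)(n - 8) / -6
  L_2(n) = (n - 4)(n - 5)(n - 7)(n - 8) / 4
  L_3(n) = (n - 4)(n - 5)(n - 6)(n - 8) / -6
  L_4(n) = (n - 4)(n - 5)(n - 6)(n - 7) / 24
Then f(n) = 51/2·L_0(n) + 273/2·L_1(n) + 819/2·L_2(n) + 1893/2·L_3(n) + 3747/2·L_4(n).
Expanding and collecting terms gives f(n) = n^4 - 5n^3 + 5n^2 + 2n + 3/2.
Check: f(5) = 273/2. ✓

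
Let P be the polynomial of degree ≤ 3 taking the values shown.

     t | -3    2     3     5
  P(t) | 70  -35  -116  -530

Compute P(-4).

199

Write P(t) = at^3 + bt^2 + ct + d. Substituting each data point gives a linear system:
  -27a + 9b - 3c + d = 70
  8a + 4b + 2c + d = -35
  27a + 9b + 3c + d = -116
  125a + 25b + 5c + d = -530
Solving the system yields a = -4, b = -2, c = 5, d = -5.
So P(t) = -4t^3 - 2t^2 + 5t - 5.
Then P(-4) = 199.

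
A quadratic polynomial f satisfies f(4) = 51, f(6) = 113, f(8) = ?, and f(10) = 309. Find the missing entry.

On equispaced nodes a degree-2 polynomial has vanishing third forward difference, so
  - f(4) + 3·f(6) - 3·f(8) + f(10) = 0.
Substituting the known values and solving for f(8):
  -3·f(8) = -597
  f(8) = 199.

199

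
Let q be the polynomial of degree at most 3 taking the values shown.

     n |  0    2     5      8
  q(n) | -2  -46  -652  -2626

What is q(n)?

q(n) = -5n^3 - n^2 - 2

Using the Lagrange interpolation formula with nodes 0, 2, 5, 8:
  L_0(n) = (n - 2)(n - 5)(n - 8) / -80
  L_1(n) = n(n - 5)(n - 8) / 36
  L_2(n) = n(n - 2)(n - 8) / -45
  L_3(n) = n(n - 2)(n - 5) / 144
Then q(n) = -2·L_0(n) - 46·L_1(n) - 652·L_2(n) - 2626·L_3(n).
Expanding and collecting terms gives q(n) = -5n^3 - n^2 - 2.
Check: q(0) = -2. ✓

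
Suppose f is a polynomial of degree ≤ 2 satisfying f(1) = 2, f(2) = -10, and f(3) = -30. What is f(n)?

Write f(n) = an^2 + bn + c. Substituting each data point gives a linear system:
  a + b + c = 2
  4a + 2b + c = -10
  9a + 3b + c = -30
Solving the system yields a = -4, b = 0, c = 6.
So f(n) = -4n^2 + 6.
Check: f(2) = -10. ✓

f(n) = -4n^2 + 6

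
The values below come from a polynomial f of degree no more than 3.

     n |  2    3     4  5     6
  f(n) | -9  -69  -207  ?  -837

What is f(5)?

On equispaced nodes a degree-3 polynomial has vanishing fourth forward difference, so
  f(2) - 4·f(3) + 6·f(4) - 4·f(5) + f(6) = 0.
Substituting the known values and solving for f(5):
  -4·f(5) = 1812
  f(5) = -453.

-453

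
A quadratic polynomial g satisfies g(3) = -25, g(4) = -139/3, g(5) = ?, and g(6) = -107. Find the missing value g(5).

-221/3

On equispaced nodes a degree-2 polynomial has vanishing third forward difference, so
  - g(3) + 3·g(4) - 3·g(5) + g(6) = 0.
Substituting the known values and solving for g(5):
  -3·g(5) = 221
  g(5) = -221/3.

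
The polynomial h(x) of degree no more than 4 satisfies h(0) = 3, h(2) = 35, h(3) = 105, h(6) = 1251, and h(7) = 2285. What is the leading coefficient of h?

1

Write h(x) = ax^4 + bx^3 + cx^2 + dx + e. Substituting each data point gives a linear system:
  e = 3
  16a + 8b + 4c + 2d + e = 35
  81a + 27b + 9c + 3d + e = 105
  1296a + 216b + 36c + 6d + e = 1251
  2401a + 343b + 49c + 7d + e = 2285
Solving the system yields a = 1, b = -1, c = 4, d = 4, e = 3.
So h(x) = x^4 - x^3 + 4x^2 + 4x + 3.
The leading coefficient is 1.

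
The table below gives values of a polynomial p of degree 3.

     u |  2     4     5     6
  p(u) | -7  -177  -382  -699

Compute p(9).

-2562

Using the Lagrange interpolation formula with nodes 2, 4, 5, 6:
  L_0(u) = (u - 4)(u - 5)(u - 6) / -24
  L_1(u) = (u - 2)(u - 5)(u - 6) / 4
  L_2(u) = (u - 2)(u - 4)(u - 6) / -3
  L_3(u) = (u - 2)(u - 4)(u - 5) / 8
Then p(u) = -7·L_0(u) - 177·L_1(u) - 382·L_2(u) - 699·L_3(u).
Expanding and collecting terms gives p(u) = -4u^3 + 4u^2 + 3u + 3.
Evaluating at u = 9: p(9) = -2562.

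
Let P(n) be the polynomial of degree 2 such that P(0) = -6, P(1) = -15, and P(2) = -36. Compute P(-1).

Forward differences of the values at n = 0, 1, 2:
  P  : -6  -15  -36
  Δ  : -9  -21
  Δ^2: -12
The second differences are constant, confirming degree 2.
Interpolating (Newton forward form) and evaluating at n = -1 gives P(-1) = -9.

-9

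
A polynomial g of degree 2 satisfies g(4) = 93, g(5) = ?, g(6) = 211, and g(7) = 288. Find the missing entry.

The 3 known points determine the degree-2 polynomial uniquely.
Write g(t) = at^2 + bt + c. Substituting each data point gives a linear system:
  16a + 4b + c = 93
  36a + 6b + c = 211
  49a + 7b + c = 288
Solving the system yields a = 6, b = -1, c = 1.
So g(t) = 6t^2 - t + 1.
Then g(5) = 146.

146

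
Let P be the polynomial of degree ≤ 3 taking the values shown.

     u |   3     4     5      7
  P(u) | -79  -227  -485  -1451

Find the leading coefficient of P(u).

-5

Write P(u) = au^3 + bu^2 + cu + d. Substituting each data point gives a linear system:
  27a + 9b + 3c + d = -79
  64a + 16b + 4c + d = -227
  125a + 25b + 5c + d = -485
  343a + 49b + 7c + d = -1451
Solving the system yields a = -5, b = 5, c = 2, d = 5.
So P(u) = -5u^3 + 5u^2 + 2u + 5.
The leading coefficient is -5.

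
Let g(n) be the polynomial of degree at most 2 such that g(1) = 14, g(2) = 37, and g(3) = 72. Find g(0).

Using the Lagrange interpolation formula with nodes 1, 2, 3:
  L_0(n) = (n - 2)(n - 3) / 2
  L_1(n) = (n - 1)(n - 3) / -1
  L_2(n) = (n - 1)(n - 2) / 2
Then g(n) = 14·L_0(n) + 37·L_1(n) + 72·L_2(n).
Expanding and collecting terms gives g(n) = 6n^2 + 5n + 3.
Evaluating at n = 0: g(0) = 3.

3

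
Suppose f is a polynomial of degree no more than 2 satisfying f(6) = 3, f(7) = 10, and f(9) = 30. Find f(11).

Using the Lagrange interpolation formula with nodes 6, 7, 9:
  L_0(u) = (u - 7)(u - 9) / 3
  L_1(u) = (u - 6)(u - 9) / -2
  L_2(u) = (u - 6)(u - 7) / 6
Then f(u) = 3·L_0(u) + 10·L_1(u) + 30·L_2(u).
Expanding and collecting terms gives f(u) = u² - 6u + 3.
Evaluating at u = 11: f(11) = 58.

58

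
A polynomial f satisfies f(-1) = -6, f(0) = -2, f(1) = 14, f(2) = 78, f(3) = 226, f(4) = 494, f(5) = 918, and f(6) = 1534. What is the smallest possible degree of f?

3

Forward differences of the values at s = -1, 0, 1, 2, 3, 4, 5, 6:
  f  : -6  -2  14  78  226  494  918  1534
  Δ  : 4  16  64  148  268  424  616
  Δ^2: 12  48  84  120  156  192
  Δ^3: 36  36  36  36  36
  Δ^4: 0  0  0  0
  Δ^5: 0  0  0
  Δ^6: 0  0
  Δ^7: 0
The third differences are constant (36) and nonzero, while all higher differences vanish, so the minimal degree is 3.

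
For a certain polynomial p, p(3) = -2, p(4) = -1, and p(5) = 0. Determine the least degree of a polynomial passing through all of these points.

Forward differences of the values at u = 3, 4, 5:
  p  : -2  -1  0
  Δ  : 1  1
  Δ^2: 0
The first differences are constant (1) and nonzero, while all higher differences vanish, so the minimal degree is 1.

1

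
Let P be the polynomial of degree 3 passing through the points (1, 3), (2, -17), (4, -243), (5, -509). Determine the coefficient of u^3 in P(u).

-5

Write P(u) = au^3 + bu^2 + cu + d. Substituting each data point gives a linear system:
  a + b + c + d = 3
  8a + 4b + 2c + d = -17
  64a + 16b + 4c + d = -243
  125a + 25b + 5c + d = -509
Solving the system yields a = -5, b = 4, c = 3, d = 1.
So P(u) = -5u^3 + 4u^2 + 3u + 1.
The leading coefficient is -5.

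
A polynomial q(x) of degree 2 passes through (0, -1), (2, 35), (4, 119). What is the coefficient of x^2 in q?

Write q(x) = ax^2 + bx + c. Substituting each data point gives a linear system:
  c = -1
  4a + 2b + c = 35
  16a + 4b + c = 119
Solving the system yields a = 6, b = 6, c = -1.
So q(x) = 6x^2 + 6x - 1.
The leading coefficient is 6.

6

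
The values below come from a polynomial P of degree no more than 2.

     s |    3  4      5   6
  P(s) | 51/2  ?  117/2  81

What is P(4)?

The 3 known points determine the degree-2 polynomial uniquely.
Write P(s) = as^2 + bs + c. Substituting each data point gives a linear system:
  9a + 3b + c = 51/2
  25a + 5b + c = 117/2
  36a + 6b + c = 81
Solving the system yields a = 2, b = 1/2, c = 6.
So P(s) = 2s^2 + (1/2)s + 6.
Then P(4) = 40.

40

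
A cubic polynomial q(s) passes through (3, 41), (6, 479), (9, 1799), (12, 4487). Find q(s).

q(s) = 3s^3 - 5s^2 + 2s - 1

Using the Lagrange interpolation formula with nodes 3, 6, 9, 12:
  L_0(s) = (s - 6)(s - 9)(s - 12) / -162
  L_1(s) = (s - 3)(s - 9)(s - 12) / 54
  L_2(s) = (s - 3)(s - 6)(s - 12) / -54
  L_3(s) = (s - 3)(s - 6)(s - 9) / 162
Then q(s) = 41·L_0(s) + 479·L_1(s) + 1799·L_2(s) + 4487·L_3(s).
Expanding and collecting terms gives q(s) = 3s^3 - 5s^2 + 2s - 1.
Check: q(3) = 41. ✓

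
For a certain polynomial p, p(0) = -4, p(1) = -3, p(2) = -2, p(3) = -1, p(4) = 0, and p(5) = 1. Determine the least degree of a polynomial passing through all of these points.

1

Forward differences of the values at s = 0, 1, 2, 3, 4, 5:
  p  : -4  -3  -2  -1  0  1
  Δ  : 1  1  1  1  1
  Δ^2: 0  0  0  0
  Δ^3: 0  0  0
  Δ^4: 0  0
  Δ^5: 0
The first differences are constant (1) and nonzero, while all higher differences vanish, so the minimal degree is 1.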